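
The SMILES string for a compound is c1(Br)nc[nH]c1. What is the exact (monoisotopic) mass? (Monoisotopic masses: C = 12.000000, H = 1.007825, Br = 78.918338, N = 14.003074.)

145.9480

Atom tally by fragment:
  imidazole ring core → C:3 H:4 N:2
  (− 1 ring H displaced by substituents)
  + Br → Br:1
Element totals:
  C: 3
  H: 3
  Br: 1
  N: 2
Molecular formula: C3H3BrN2.
  M = 3(12.0) + 3(1.007825) + 78.918338 + 2(14.003074)
    = 36.000000 + 3.023475 + 78.918338 + 28.006148 = 145.947961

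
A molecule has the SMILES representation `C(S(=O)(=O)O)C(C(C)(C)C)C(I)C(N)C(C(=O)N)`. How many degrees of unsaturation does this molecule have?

1

Atom tally by fragment:
  HO3SCH2 → C:1 H:3 S:1 O:3
  CH(C(CH3)3) → C:5 H:10
  CH(I) → C:1 H:1 I:1
  CH(NH2) → C:1 H:3 N:1
  CH2CONH2 → C:2 H:4 O:1 N:1
Element totals:
  C: 10
  H: 21
  I: 1
  N: 2
  O: 4
  S: 1
Molecular formula: C10H21IN2O4S.
DoU = (2C + 2 + N − H − X) / 2 = (2·10 + 2 + 2 − 21 − 1) / 2 = 1.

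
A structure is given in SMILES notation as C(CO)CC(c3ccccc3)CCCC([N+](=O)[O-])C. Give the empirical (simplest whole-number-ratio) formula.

Atom tally by fragment:
  HOCH2CH2 → C:2 H:5 O:1
  CH2 → C:1 H:2
  CH(C6H5) → C:7 H:6
  CH2 → C:1 H:2
  CH2 → C:1 H:2
  CH2 → C:1 H:2
  CH(NO2) → C:1 H:1 N:1 O:2
  CH3 → C:1 H:3
Element totals:
  C: 15
  H: 23
  N: 1
  O: 3
Molecular formula: C15H23NO3.
gcd of subscripts (15, 23, 1, 3) = 1, so the empirical formula equals the molecular formula.

C15H23NO3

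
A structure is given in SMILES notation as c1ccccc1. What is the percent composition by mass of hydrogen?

Atom tally by fragment:
  benzene ring core → C:6 H:6
Element totals:
  C: 6
  H: 6
Molecular formula: C6H6.
Molar mass = 78.114 g/mol.
Mass from H: 6 × 1.008 = 6.048 g/mol.
%H = 6.048 / 78.114 × 100 = 7.74%.

7.74%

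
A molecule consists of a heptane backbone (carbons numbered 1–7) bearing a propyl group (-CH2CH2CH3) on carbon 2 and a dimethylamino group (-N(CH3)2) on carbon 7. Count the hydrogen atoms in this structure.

Atom tally by fragment:
  CH3 → C:1 H:3
  CH(CH2CH2CH3) → C:4 H:8
  CH2 → C:1 H:2
  CH2 → C:1 H:2
  CH2 → C:1 H:2
  CH2 → C:1 H:2
  CH2N(CH3)2 → C:3 H:8 N:1
Element totals:
  C: 12
  H: 27
  N: 1

27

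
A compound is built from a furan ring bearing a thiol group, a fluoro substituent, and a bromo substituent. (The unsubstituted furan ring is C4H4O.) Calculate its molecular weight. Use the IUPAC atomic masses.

197.02 g/mol

Atom tally by fragment:
  furan ring core → C:4 H:4 O:1
  (− 3 ring H displaced by substituents)
  + SH → S:1 H:1
  + F → F:1
  + Br → Br:1
Element totals:
  C: 4
  H: 2
  Br: 1
  F: 1
  O: 1
  S: 1
Molecular formula: C4H2BrFOS.
  M = 4(12.011) + 2(1.008) + 79.904 + 18.998 + 15.999 + 32.06
    = 48.044 + 2.016 + 79.904 + 18.998 + 15.999 + 32.060 = 197.021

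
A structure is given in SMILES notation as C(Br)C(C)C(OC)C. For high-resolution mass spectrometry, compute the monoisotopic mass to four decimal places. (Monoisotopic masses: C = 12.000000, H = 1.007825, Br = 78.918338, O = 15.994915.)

180.0150

Atom tally by fragment:
  BrCH2 → C:1 H:2 Br:1
  CH(CH3) → C:2 H:4
  CH(OCH3) → C:2 H:4 O:1
  CH3 → C:1 H:3
Element totals:
  C: 6
  H: 13
  Br: 1
  O: 1
Molecular formula: C6H13BrO.
  M = 6(12.0) + 13(1.007825) + 78.918338 + 15.994915
    = 72.000000 + 13.101725 + 78.918338 + 15.994915 = 180.014978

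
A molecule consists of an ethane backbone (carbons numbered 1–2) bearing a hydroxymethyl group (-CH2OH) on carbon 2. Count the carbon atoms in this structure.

Atom tally by fragment:
  CH3 → C:1 H:3
  CH2CH2OH → C:2 H:5 O:1
Element totals:
  C: 3
  H: 8
  O: 1

3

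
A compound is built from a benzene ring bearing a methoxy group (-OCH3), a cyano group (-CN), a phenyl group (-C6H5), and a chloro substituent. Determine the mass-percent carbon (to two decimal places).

69.00%

Atom tally by fragment:
  benzene ring core → C:6 H:6
  (− 4 ring H displaced by substituents)
  + OCH3 → C:1 H:3 O:1
  + CN → C:1 N:1
  + C6H5 → C:6 H:5
  + Cl → Cl:1
Element totals:
  C: 14
  H: 10
  Cl: 1
  N: 1
  O: 1
Molecular formula: C14H10ClNO.
Molar mass = 243.690 g/mol.
Mass from C: 14 × 12.011 = 168.154 g/mol.
%C = 168.154 / 243.690 × 100 = 69.00%.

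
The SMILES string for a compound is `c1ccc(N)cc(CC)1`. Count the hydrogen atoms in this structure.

11

Atom tally by fragment:
  benzene ring core → C:6 H:6
  (− 2 ring H displaced by substituents)
  + NH2 → N:1 H:2
  + C2H5 → C:2 H:5
Element totals:
  C: 8
  H: 11
  N: 1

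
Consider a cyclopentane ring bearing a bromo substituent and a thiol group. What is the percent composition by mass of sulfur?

Atom tally by fragment:
  cyclopentane ring core → C:5 H:10
  (− 2 ring H displaced by substituents)
  + Br → Br:1
  + SH → S:1 H:1
Element totals:
  C: 5
  H: 9
  Br: 1
  S: 1
Molecular formula: C5H9BrS.
Molar mass = 181.091 g/mol.
Mass from S: 1 × 32.06 = 32.060 g/mol.
%S = 32.060 / 181.091 × 100 = 17.70%.

17.70%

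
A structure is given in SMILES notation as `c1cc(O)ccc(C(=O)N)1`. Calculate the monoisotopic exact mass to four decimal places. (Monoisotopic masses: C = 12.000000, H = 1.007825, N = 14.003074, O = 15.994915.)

Atom tally by fragment:
  benzene ring core → C:6 H:6
  (− 2 ring H displaced by substituents)
  + OH → O:1 H:1
  + CONH2 → C:1 H:2 O:1 N:1
Element totals:
  C: 7
  H: 7
  N: 1
  O: 2
Molecular formula: C7H7NO2.
  M = 7(12.0) + 7(1.007825) + 14.003074 + 2(15.994915)
    = 84.000000 + 7.054775 + 14.003074 + 31.989830 = 137.047679

137.0477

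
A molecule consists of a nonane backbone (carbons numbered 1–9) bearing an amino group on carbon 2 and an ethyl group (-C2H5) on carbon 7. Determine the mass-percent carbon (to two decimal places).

77.12%

Atom tally by fragment:
  CH3 → C:1 H:3
  CH(NH2) → C:1 H:3 N:1
  CH2 → C:1 H:2
  CH2 → C:1 H:2
  CH2 → C:1 H:2
  CH2 → C:1 H:2
  CH(C2H5) → C:3 H:6
  CH2 → C:1 H:2
  CH3 → C:1 H:3
Element totals:
  C: 11
  H: 25
  N: 1
Molecular formula: C11H25N.
Molar mass = 171.328 g/mol.
Mass from C: 11 × 12.011 = 132.121 g/mol.
%C = 132.121 / 171.328 × 100 = 77.12%.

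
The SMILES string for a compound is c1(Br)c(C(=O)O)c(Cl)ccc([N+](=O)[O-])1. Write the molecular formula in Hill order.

Atom tally by fragment:
  benzene ring core → C:6 H:6
  (− 4 ring H displaced by substituents)
  + Br → Br:1
  + COOH → C:1 H:1 O:2
  + Cl → Cl:1
  + NO2 → N:1 O:2
Element totals:
  C: 7
  H: 3
  Br: 1
  Cl: 1
  N: 1
  O: 4

C7H3BrClNO4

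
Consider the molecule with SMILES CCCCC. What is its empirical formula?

C5H12

Atom tally by fragment:
  CH3 → C:1 H:3
  CH2 → C:1 H:2
  CH2 → C:1 H:2
  CH2 → C:1 H:2
  CH3 → C:1 H:3
Element totals:
  C: 5
  H: 12
Molecular formula: C5H12.
gcd of subscripts (5, 12) = 1, so the empirical formula equals the molecular formula.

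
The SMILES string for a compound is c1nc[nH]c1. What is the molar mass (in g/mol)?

Atom tally by fragment:
  imidazole ring core → C:3 H:4 N:2
Element totals:
  C: 3
  H: 4
  N: 2
Molecular formula: C3H4N2.
  M = 3(12.011) + 4(1.008) + 2(14.007)
    = 36.033 + 4.032 + 28.014 = 68.079

68.08 g/mol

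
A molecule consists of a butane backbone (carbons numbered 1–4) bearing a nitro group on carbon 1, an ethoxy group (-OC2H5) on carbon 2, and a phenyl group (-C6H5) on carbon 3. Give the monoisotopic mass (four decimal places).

Atom tally by fragment:
  O2NCH2 → C:1 H:2 N:1 O:2
  CH(OC2H5) → C:3 H:6 O:1
  CH(C6H5) → C:7 H:6
  CH3 → C:1 H:3
Element totals:
  C: 12
  H: 17
  N: 1
  O: 3
Molecular formula: C12H17NO3.
  M = 12(12.0) + 17(1.007825) + 14.003074 + 3(15.994915)
    = 144.000000 + 17.133025 + 14.003074 + 47.984745 = 223.120844

223.1208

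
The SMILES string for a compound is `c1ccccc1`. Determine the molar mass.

Atom tally by fragment:
  benzene ring core → C:6 H:6
Element totals:
  C: 6
  H: 6
Molecular formula: C6H6.
  M = 6(12.011) + 6(1.008)
    = 72.066 + 6.048 = 78.114

78.11 g/mol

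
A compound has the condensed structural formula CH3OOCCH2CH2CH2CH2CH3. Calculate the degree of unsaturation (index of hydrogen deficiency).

1

Atom tally by fragment:
  CH3OOCCH2 → C:3 H:5 O:2
  CH2 → C:1 H:2
  CH2 → C:1 H:2
  CH2 → C:1 H:2
  CH3 → C:1 H:3
Element totals:
  C: 7
  H: 14
  O: 2
Molecular formula: C7H14O2.
DoU = (2C + 2 + N − H − X) / 2 = (2·7 + 2 + 0 − 14 − 0) / 2 = 1.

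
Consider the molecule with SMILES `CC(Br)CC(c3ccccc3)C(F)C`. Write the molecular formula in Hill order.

Atom tally by fragment:
  CH3 → C:1 H:3
  CH(Br) → C:1 H:1 Br:1
  CH2 → C:1 H:2
  CH(C6H5) → C:7 H:6
  CH(F) → C:1 H:1 F:1
  CH3 → C:1 H:3
Element totals:
  C: 12
  H: 16
  Br: 1
  F: 1

C12H16BrF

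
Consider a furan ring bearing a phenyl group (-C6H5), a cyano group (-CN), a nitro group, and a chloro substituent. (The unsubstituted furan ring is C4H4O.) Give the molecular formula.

C11H5ClN2O3

Atom tally by fragment:
  furan ring core → C:4 H:4 O:1
  (− 4 ring H displaced by substituents)
  + C6H5 → C:6 H:5
  + CN → C:1 N:1
  + NO2 → N:1 O:2
  + Cl → Cl:1
Element totals:
  C: 11
  H: 5
  Cl: 1
  N: 2
  O: 3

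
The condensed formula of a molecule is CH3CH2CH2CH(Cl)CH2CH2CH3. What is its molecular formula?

Element totals:
  C: 7
  H: 15
  Cl: 1

C7H15Cl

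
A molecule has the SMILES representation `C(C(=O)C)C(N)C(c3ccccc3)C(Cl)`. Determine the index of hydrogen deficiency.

Atom tally by fragment:
  CH3COCH2 → C:3 H:5 O:1
  CH(NH2) → C:1 H:3 N:1
  CH(C6H5) → C:7 H:6
  CH2Cl → C:1 H:2 Cl:1
Element totals:
  C: 12
  H: 16
  Cl: 1
  N: 1
  O: 1
Molecular formula: C12H16ClNO.
DoU = (2C + 2 + N − H − X) / 2 = (2·12 + 2 + 1 − 16 − 1) / 2 = 5.

5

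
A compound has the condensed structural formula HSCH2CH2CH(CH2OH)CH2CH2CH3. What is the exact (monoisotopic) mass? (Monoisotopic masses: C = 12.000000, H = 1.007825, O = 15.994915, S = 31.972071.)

148.0922

Atom tally by fragment:
  HSCH2 → C:1 H:3 S:1
  CH2 → C:1 H:2
  CH(CH2OH) → C:2 H:4 O:1
  CH2 → C:1 H:2
  CH2 → C:1 H:2
  CH3 → C:1 H:3
Element totals:
  C: 7
  H: 16
  O: 1
  S: 1
Molecular formula: C7H16OS.
  M = 7(12.0) + 16(1.007825) + 15.994915 + 31.972071
    = 84.000000 + 16.125200 + 15.994915 + 31.972071 = 148.092186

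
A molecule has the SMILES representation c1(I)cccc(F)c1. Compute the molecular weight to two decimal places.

Atom tally by fragment:
  benzene ring core → C:6 H:6
  (− 2 ring H displaced by substituents)
  + I → I:1
  + F → F:1
Element totals:
  C: 6
  H: 4
  F: 1
  I: 1
Molecular formula: C6H4FI.
  M = 6(12.011) + 4(1.008) + 18.998 + 126.904
    = 72.066 + 4.032 + 18.998 + 126.904 = 222.000

222.00 g/mol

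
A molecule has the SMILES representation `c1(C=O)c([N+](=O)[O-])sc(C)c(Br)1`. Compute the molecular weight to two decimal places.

Atom tally by fragment:
  thiophene ring core → C:4 H:4 S:1
  (− 4 ring H displaced by substituents)
  + CHO → C:1 H:1 O:1
  + NO2 → N:1 O:2
  + CH3 → C:1 H:3
  + Br → Br:1
Element totals:
  C: 6
  H: 4
  Br: 1
  N: 1
  O: 3
  S: 1
Molecular formula: C6H4BrNO3S.
  M = 6(12.011) + 4(1.008) + 79.904 + 14.007 + 3(15.999) + 32.06
    = 72.066 + 4.032 + 79.904 + 14.007 + 47.997 + 32.060 = 250.066

250.07 g/mol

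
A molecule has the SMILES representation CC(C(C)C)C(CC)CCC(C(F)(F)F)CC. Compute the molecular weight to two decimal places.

Atom tally by fragment:
  CH3 → C:1 H:3
  CH(CH(CH3)2) → C:4 H:8
  CH(C2H5) → C:3 H:6
  CH2 → C:1 H:2
  CH2 → C:1 H:2
  CH(CF3) → C:2 H:1 F:3
  CH2 → C:1 H:2
  CH3 → C:1 H:3
Element totals:
  C: 14
  H: 27
  F: 3
Molecular formula: C14H27F3.
  M = 14(12.011) + 27(1.008) + 3(18.998)
    = 168.154 + 27.216 + 56.994 = 252.364

252.36 g/mol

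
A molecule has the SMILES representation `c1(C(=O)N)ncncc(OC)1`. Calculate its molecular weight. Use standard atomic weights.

Atom tally by fragment:
  pyrimidine ring core → C:4 H:4 N:2
  (− 2 ring H displaced by substituents)
  + CONH2 → C:1 H:2 O:1 N:1
  + OCH3 → C:1 H:3 O:1
Element totals:
  C: 6
  H: 7
  N: 3
  O: 2
Molecular formula: C6H7N3O2.
  M = 6(12.011) + 7(1.008) + 3(14.007) + 2(15.999)
    = 72.066 + 7.056 + 42.021 + 31.998 = 153.141

153.14 g/mol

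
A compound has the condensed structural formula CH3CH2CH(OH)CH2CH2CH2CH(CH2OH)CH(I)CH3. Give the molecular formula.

Atom tally by fragment:
  CH3 → C:1 H:3
  CH2 → C:1 H:2
  CH(OH) → C:1 H:2 O:1
  CH2 → C:1 H:2
  CH2 → C:1 H:2
  CH2 → C:1 H:2
  CH(CH2OH) → C:2 H:4 O:1
  CH(I) → C:1 H:1 I:1
  CH3 → C:1 H:3
Element totals:
  C: 10
  H: 21
  I: 1
  O: 2

C10H21IO2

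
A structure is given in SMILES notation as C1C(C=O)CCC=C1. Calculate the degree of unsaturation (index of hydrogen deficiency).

Atom tally by fragment:
  cyclohexene ring core → C:6 H:10
  (− 1 ring H displaced by substituents)
  + CHO → C:1 H:1 O:1
Element totals:
  C: 7
  H: 10
  O: 1
Molecular formula: C7H10O.
DoU = (2C + 2 + N − H − X) / 2 = (2·7 + 2 + 0 − 10 − 0) / 2 = 3.

3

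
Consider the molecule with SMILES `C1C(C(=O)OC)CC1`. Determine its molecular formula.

Atom tally by fragment:
  cyclobutane ring core → C:4 H:8
  (− 1 ring H displaced by substituents)
  + COOCH3 → C:2 H:3 O:2
Element totals:
  C: 6
  H: 10
  O: 2

C6H10O2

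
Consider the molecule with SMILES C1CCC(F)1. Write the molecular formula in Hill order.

C4H7F

Atom tally by fragment:
  cyclobutane ring core → C:4 H:8
  (− 1 ring H displaced by substituents)
  + F → F:1
Element totals:
  C: 4
  H: 7
  F: 1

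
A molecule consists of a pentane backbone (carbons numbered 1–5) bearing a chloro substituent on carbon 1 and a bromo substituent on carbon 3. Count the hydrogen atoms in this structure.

Atom tally by fragment:
  ClCH2 → C:1 H:2 Cl:1
  CH2 → C:1 H:2
  CH(Br) → C:1 H:1 Br:1
  CH2 → C:1 H:2
  CH3 → C:1 H:3
Element totals:
  C: 5
  H: 10
  Br: 1
  Cl: 1

10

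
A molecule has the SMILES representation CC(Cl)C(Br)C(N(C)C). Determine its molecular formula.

C6H13BrClN

Atom tally by fragment:
  CH3 → C:1 H:3
  CH(Cl) → C:1 H:1 Cl:1
  CH(Br) → C:1 H:1 Br:1
  CH2N(CH3)2 → C:3 H:8 N:1
Element totals:
  C: 6
  H: 13
  Br: 1
  Cl: 1
  N: 1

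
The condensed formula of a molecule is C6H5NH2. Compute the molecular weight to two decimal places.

Atom tally by fragment:
  benzene ring core → C:6 H:6
  (− 1 ring H displaced by substituents)
  + NH2 → N:1 H:2
Element totals:
  C: 6
  H: 7
  N: 1
Molecular formula: C6H7N.
  M = 6(12.011) + 7(1.008) + 14.007
    = 72.066 + 7.056 + 14.007 = 93.129

93.13 g/mol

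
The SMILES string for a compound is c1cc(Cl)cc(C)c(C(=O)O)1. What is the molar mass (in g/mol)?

170.59 g/mol

Atom tally by fragment:
  benzene ring core → C:6 H:6
  (− 3 ring H displaced by substituents)
  + Cl → Cl:1
  + CH3 → C:1 H:3
  + COOH → C:1 H:1 O:2
Element totals:
  C: 8
  H: 7
  Cl: 1
  O: 2
Molecular formula: C8H7ClO2.
  M = 8(12.011) + 7(1.008) + 35.45 + 2(15.999)
    = 96.088 + 7.056 + 35.450 + 31.998 = 170.592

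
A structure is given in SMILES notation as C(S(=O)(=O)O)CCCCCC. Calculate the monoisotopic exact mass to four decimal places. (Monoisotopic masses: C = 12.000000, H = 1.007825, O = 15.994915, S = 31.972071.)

180.0820

Atom tally by fragment:
  HO3SCH2 → C:1 H:3 S:1 O:3
  CH2 → C:1 H:2
  CH2 → C:1 H:2
  CH2 → C:1 H:2
  CH2 → C:1 H:2
  CH2 → C:1 H:2
  CH3 → C:1 H:3
Element totals:
  C: 7
  H: 16
  O: 3
  S: 1
Molecular formula: C7H16O3S.
  M = 7(12.0) + 16(1.007825) + 3(15.994915) + 31.972071
    = 84.000000 + 16.125200 + 47.984745 + 31.972071 = 180.082016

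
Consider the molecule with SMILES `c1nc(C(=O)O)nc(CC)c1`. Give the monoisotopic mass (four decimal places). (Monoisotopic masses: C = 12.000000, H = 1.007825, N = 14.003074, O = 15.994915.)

152.0586

Atom tally by fragment:
  pyrimidine ring core → C:4 H:4 N:2
  (− 2 ring H displaced by substituents)
  + COOH → C:1 H:1 O:2
  + C2H5 → C:2 H:5
Element totals:
  C: 7
  H: 8
  N: 2
  O: 2
Molecular formula: C7H8N2O2.
  M = 7(12.0) + 8(1.007825) + 2(14.003074) + 2(15.994915)
    = 84.000000 + 8.062600 + 28.006148 + 31.989830 = 152.058578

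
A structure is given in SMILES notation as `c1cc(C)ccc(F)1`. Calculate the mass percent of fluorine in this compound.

Atom tally by fragment:
  benzene ring core → C:6 H:6
  (− 2 ring H displaced by substituents)
  + CH3 → C:1 H:3
  + F → F:1
Element totals:
  C: 7
  H: 7
  F: 1
Molecular formula: C7H7F.
Molar mass = 110.131 g/mol.
Mass from F: 1 × 18.998 = 18.998 g/mol.
%F = 18.998 / 110.131 × 100 = 17.25%.

17.25%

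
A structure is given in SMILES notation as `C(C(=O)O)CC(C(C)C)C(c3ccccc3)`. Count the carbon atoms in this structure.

Atom tally by fragment:
  HOOCCH2 → C:2 H:3 O:2
  CH2 → C:1 H:2
  CH(CH(CH3)2) → C:4 H:8
  CH2C6H5 → C:7 H:7
Element totals:
  C: 14
  H: 20
  O: 2

14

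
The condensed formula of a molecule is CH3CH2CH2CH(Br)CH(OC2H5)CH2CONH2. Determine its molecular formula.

C9H18BrNO2

Element totals:
  C: 9
  H: 18
  Br: 1
  N: 1
  O: 2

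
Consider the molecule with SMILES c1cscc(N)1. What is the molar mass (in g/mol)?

Atom tally by fragment:
  thiophene ring core → C:4 H:4 S:1
  (− 1 ring H displaced by substituents)
  + NH2 → N:1 H:2
Element totals:
  C: 4
  H: 5
  N: 1
  S: 1
Molecular formula: C4H5NS.
  M = 4(12.011) + 5(1.008) + 14.007 + 32.06
    = 48.044 + 5.040 + 14.007 + 32.060 = 99.151

99.15 g/mol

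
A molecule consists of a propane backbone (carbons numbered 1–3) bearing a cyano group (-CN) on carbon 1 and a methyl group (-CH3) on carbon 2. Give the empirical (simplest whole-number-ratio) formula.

C5H9N

Atom tally by fragment:
  NCCH2 → C:2 H:2 N:1
  CH(CH3) → C:2 H:4
  CH3 → C:1 H:3
Element totals:
  C: 5
  H: 9
  N: 1
Molecular formula: C5H9N.
gcd of subscripts (5, 9, 1) = 1, so the empirical formula equals the molecular formula.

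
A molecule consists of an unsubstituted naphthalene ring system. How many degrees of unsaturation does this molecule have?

Atom tally by fragment:
  naphthalene ring system core → C:10 H:8
Element totals:
  C: 10
  H: 8
Molecular formula: C10H8.
DoU = (2C + 2 + N − H − X) / 2 = (2·10 + 2 + 0 − 8 − 0) / 2 = 7.

7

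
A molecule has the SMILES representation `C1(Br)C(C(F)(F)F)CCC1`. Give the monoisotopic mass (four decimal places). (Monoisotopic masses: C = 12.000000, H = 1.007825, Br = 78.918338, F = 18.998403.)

215.9761

Atom tally by fragment:
  cyclopentane ring core → C:5 H:10
  (− 2 ring H displaced by substituents)
  + Br → Br:1
  + CF3 → C:1 F:3
Element totals:
  C: 6
  H: 8
  Br: 1
  F: 3
Molecular formula: C6H8BrF3.
  M = 6(12.0) + 8(1.007825) + 78.918338 + 3(18.998403)
    = 72.000000 + 8.062600 + 78.918338 + 56.995209 = 215.976147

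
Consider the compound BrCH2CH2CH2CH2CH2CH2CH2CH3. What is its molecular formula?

Element totals:
  C: 8
  H: 17
  Br: 1

C8H17Br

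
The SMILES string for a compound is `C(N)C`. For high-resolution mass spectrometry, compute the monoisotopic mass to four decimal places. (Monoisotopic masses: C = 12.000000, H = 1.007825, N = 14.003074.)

Atom tally by fragment:
  H2NCH2 → C:1 H:4 N:1
  CH3 → C:1 H:3
Element totals:
  C: 2
  H: 7
  N: 1
Molecular formula: C2H7N.
  M = 2(12.0) + 7(1.007825) + 14.003074
    = 24.000000 + 7.054775 + 14.003074 = 45.057849

45.0578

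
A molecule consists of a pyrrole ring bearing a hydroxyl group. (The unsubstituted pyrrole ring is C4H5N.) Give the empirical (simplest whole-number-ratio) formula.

Atom tally by fragment:
  pyrrole ring core → C:4 H:5 N:1
  (− 1 ring H displaced by substituents)
  + OH → O:1 H:1
Element totals:
  C: 4
  H: 5
  N: 1
  O: 1
Molecular formula: C4H5NO.
gcd of subscripts (4, 5, 1, 1) = 1, so the empirical formula equals the molecular formula.

C4H5NO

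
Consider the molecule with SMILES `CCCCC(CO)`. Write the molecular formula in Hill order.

C6H14O

Atom tally by fragment:
  CH3 → C:1 H:3
  CH2 → C:1 H:2
  CH2 → C:1 H:2
  CH2 → C:1 H:2
  CH2CH2OH → C:2 H:5 O:1
Element totals:
  C: 6
  H: 14
  O: 1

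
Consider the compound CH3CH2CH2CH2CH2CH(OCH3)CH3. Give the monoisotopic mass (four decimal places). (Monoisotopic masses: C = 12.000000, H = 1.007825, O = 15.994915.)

130.1358

Atom tally by fragment:
  CH3 → C:1 H:3
  CH2 → C:1 H:2
  CH2 → C:1 H:2
  CH2 → C:1 H:2
  CH2 → C:1 H:2
  CH(OCH3) → C:2 H:4 O:1
  CH3 → C:1 H:3
Element totals:
  C: 8
  H: 18
  O: 1
Molecular formula: C8H18O.
  M = 8(12.0) + 18(1.007825) + 15.994915
    = 96.000000 + 18.140850 + 15.994915 = 130.135765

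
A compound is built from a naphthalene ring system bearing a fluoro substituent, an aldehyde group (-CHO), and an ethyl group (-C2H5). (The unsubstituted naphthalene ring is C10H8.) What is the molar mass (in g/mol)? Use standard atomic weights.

Atom tally by fragment:
  naphthalene ring system core → C:10 H:8
  (− 3 ring H displaced by substituents)
  + F → F:1
  + CHO → C:1 H:1 O:1
  + C2H5 → C:2 H:5
Element totals:
  C: 13
  H: 11
  F: 1
  O: 1
Molecular formula: C13H11FO.
  M = 13(12.011) + 11(1.008) + 18.998 + 15.999
    = 156.143 + 11.088 + 18.998 + 15.999 = 202.228

202.23 g/mol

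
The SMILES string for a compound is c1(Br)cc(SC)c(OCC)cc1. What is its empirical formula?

Atom tally by fragment:
  benzene ring core → C:6 H:6
  (− 3 ring H displaced by substituents)
  + Br → Br:1
  + SCH3 → C:1 H:3 S:1
  + OC2H5 → C:2 H:5 O:1
Element totals:
  C: 9
  H: 11
  Br: 1
  O: 1
  S: 1
Molecular formula: C9H11BrOS.
gcd of subscripts (1, 9, 11, 1, 1) = 1, so the empirical formula equals the molecular formula.

C9H11BrOS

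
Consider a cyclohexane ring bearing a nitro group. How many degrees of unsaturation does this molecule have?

Atom tally by fragment:
  cyclohexane ring core → C:6 H:12
  (− 1 ring H displaced by substituents)
  + NO2 → N:1 O:2
Element totals:
  C: 6
  H: 11
  N: 1
  O: 2
Molecular formula: C6H11NO2.
DoU = (2C + 2 + N − H − X) / 2 = (2·6 + 2 + 1 − 11 − 0) / 2 = 2.

2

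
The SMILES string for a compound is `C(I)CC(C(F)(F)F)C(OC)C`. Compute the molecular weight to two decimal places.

Atom tally by fragment:
  ICH2 → C:1 H:2 I:1
  CH2 → C:1 H:2
  CH(CF3) → C:2 H:1 F:3
  CH(OCH3) → C:2 H:4 O:1
  CH3 → C:1 H:3
Element totals:
  C: 7
  H: 12
  F: 3
  I: 1
  O: 1
Molecular formula: C7H12F3IO.
  M = 7(12.011) + 12(1.008) + 3(18.998) + 126.904 + 15.999
    = 84.077 + 12.096 + 56.994 + 126.904 + 15.999 = 296.070

296.07 g/mol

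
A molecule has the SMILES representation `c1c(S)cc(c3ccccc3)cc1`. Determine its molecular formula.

C12H10S

Atom tally by fragment:
  benzene ring core → C:6 H:6
  (− 2 ring H displaced by substituents)
  + SH → S:1 H:1
  + C6H5 → C:6 H:5
Element totals:
  C: 12
  H: 10
  S: 1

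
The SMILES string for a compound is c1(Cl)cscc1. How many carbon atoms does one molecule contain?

4

Atom tally by fragment:
  thiophene ring core → C:4 H:4 S:1
  (− 1 ring H displaced by substituents)
  + Cl → Cl:1
Element totals:
  C: 4
  H: 3
  Cl: 1
  S: 1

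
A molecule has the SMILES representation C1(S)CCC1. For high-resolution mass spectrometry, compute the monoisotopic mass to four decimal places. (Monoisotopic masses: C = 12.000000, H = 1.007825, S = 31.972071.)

Atom tally by fragment:
  cyclobutane ring core → C:4 H:8
  (− 1 ring H displaced by substituents)
  + SH → S:1 H:1
Element totals:
  C: 4
  H: 8
  S: 1
Molecular formula: C4H8S.
  M = 4(12.0) + 8(1.007825) + 31.972071
    = 48.000000 + 8.062600 + 31.972071 = 88.034671

88.0347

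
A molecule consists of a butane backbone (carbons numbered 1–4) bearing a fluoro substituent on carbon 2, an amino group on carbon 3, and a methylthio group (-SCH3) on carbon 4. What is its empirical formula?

C5H12FNS

Atom tally by fragment:
  CH3 → C:1 H:3
  CH(F) → C:1 H:1 F:1
  CH(NH2) → C:1 H:3 N:1
  CH2SCH3 → C:2 H:5 S:1
Element totals:
  C: 5
  H: 12
  F: 1
  N: 1
  S: 1
Molecular formula: C5H12FNS.
gcd of subscripts (5, 1, 12, 1, 1) = 1, so the empirical formula equals the molecular formula.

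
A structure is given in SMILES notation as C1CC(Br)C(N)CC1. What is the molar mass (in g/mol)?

Atom tally by fragment:
  cyclohexane ring core → C:6 H:12
  (− 2 ring H displaced by substituents)
  + Br → Br:1
  + NH2 → N:1 H:2
Element totals:
  C: 6
  H: 12
  Br: 1
  N: 1
Molecular formula: C6H12BrN.
  M = 6(12.011) + 12(1.008) + 79.904 + 14.007
    = 72.066 + 12.096 + 79.904 + 14.007 = 178.073

178.07 g/mol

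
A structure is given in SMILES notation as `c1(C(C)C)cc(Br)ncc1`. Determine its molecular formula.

Atom tally by fragment:
  pyridine ring core → C:5 H:5 N:1
  (− 2 ring H displaced by substituents)
  + CH(CH3)2 → C:3 H:7
  + Br → Br:1
Element totals:
  C: 8
  H: 10
  Br: 1
  N: 1

C8H10BrN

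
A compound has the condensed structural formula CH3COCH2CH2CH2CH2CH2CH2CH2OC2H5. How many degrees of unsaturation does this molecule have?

1

Atom tally by fragment:
  CH3COCH2 → C:3 H:5 O:1
  CH2 → C:1 H:2
  CH2 → C:1 H:2
  CH2 → C:1 H:2
  CH2 → C:1 H:2
  CH2 → C:1 H:2
  CH2OC2H5 → C:3 H:7 O:1
Element totals:
  C: 11
  H: 22
  O: 2
Molecular formula: C11H22O2.
DoU = (2C + 2 + N − H − X) / 2 = (2·11 + 2 + 0 − 22 − 0) / 2 = 1.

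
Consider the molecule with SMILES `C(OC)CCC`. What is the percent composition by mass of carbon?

Atom tally by fragment:
  CH3OCH2 → C:2 H:5 O:1
  CH2 → C:1 H:2
  CH2 → C:1 H:2
  CH3 → C:1 H:3
Element totals:
  C: 5
  H: 12
  O: 1
Molecular formula: C5H12O.
Molar mass = 88.150 g/mol.
Mass from C: 5 × 12.011 = 60.055 g/mol.
%C = 60.055 / 88.150 × 100 = 68.13%.

68.13%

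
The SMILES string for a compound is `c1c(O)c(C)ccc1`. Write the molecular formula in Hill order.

Atom tally by fragment:
  benzene ring core → C:6 H:6
  (− 2 ring H displaced by substituents)
  + OH → O:1 H:1
  + CH3 → C:1 H:3
Element totals:
  C: 7
  H: 8
  O: 1

C7H8O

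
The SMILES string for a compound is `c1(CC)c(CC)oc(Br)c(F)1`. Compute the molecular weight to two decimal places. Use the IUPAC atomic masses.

221.07 g/mol

Atom tally by fragment:
  furan ring core → C:4 H:4 O:1
  (− 4 ring H displaced by substituents)
  + C2H5 → C:2 H:5
  + C2H5 → C:2 H:5
  + Br → Br:1
  + F → F:1
Element totals:
  C: 8
  H: 10
  Br: 1
  F: 1
  O: 1
Molecular formula: C8H10BrFO.
  M = 8(12.011) + 10(1.008) + 79.904 + 18.998 + 15.999
    = 96.088 + 10.080 + 79.904 + 18.998 + 15.999 = 221.069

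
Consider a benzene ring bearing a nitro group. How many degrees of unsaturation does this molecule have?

5

Atom tally by fragment:
  benzene ring core → C:6 H:6
  (− 1 ring H displaced by substituents)
  + NO2 → N:1 O:2
Element totals:
  C: 6
  H: 5
  N: 1
  O: 2
Molecular formula: C6H5NO2.
DoU = (2C + 2 + N − H − X) / 2 = (2·6 + 2 + 1 − 5 − 0) / 2 = 5.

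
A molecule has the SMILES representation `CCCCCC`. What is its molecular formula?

C6H14

Atom tally by fragment:
  CH3 → C:1 H:3
  CH2 → C:1 H:2
  CH2 → C:1 H:2
  CH2 → C:1 H:2
  CH2 → C:1 H:2
  CH3 → C:1 H:3
Element totals:
  C: 6
  H: 14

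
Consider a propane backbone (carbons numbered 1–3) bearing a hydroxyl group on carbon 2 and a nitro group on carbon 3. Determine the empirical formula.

C3H7NO3

Atom tally by fragment:
  CH3 → C:1 H:3
  CH(OH) → C:1 H:2 O:1
  CH2NO2 → C:1 H:2 N:1 O:2
Element totals:
  C: 3
  H: 7
  N: 1
  O: 3
Molecular formula: C3H7NO3.
gcd of subscripts (3, 7, 1, 3) = 1, so the empirical formula equals the molecular formula.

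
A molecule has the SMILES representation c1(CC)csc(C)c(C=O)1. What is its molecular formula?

Atom tally by fragment:
  thiophene ring core → C:4 H:4 S:1
  (− 3 ring H displaced by substituents)
  + C2H5 → C:2 H:5
  + CH3 → C:1 H:3
  + CHO → C:1 H:1 O:1
Element totals:
  C: 8
  H: 10
  O: 1
  S: 1

C8H10OS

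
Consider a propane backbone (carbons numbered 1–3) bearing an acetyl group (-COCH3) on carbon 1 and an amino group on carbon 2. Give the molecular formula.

C5H11NO

Atom tally by fragment:
  CH3COCH2 → C:3 H:5 O:1
  CH(NH2) → C:1 H:3 N:1
  CH3 → C:1 H:3
Element totals:
  C: 5
  H: 11
  N: 1
  O: 1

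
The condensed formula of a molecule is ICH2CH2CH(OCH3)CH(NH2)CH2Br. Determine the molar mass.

321.98 g/mol

Atom tally by fragment:
  ICH2 → C:1 H:2 I:1
  CH2 → C:1 H:2
  CH(OCH3) → C:2 H:4 O:1
  CH(NH2) → C:1 H:3 N:1
  CH2Br → C:1 H:2 Br:1
Element totals:
  C: 6
  H: 13
  Br: 1
  I: 1
  N: 1
  O: 1
Molecular formula: C6H13BrINO.
  M = 6(12.011) + 13(1.008) + 79.904 + 126.904 + 14.007 + 15.999
    = 72.066 + 13.104 + 79.904 + 126.904 + 14.007 + 15.999 = 321.984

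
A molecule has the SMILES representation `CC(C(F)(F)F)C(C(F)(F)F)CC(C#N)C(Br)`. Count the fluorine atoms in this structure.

Atom tally by fragment:
  CH3 → C:1 H:3
  CH(CF3) → C:2 H:1 F:3
  CH(CF3) → C:2 H:1 F:3
  CH2 → C:1 H:2
  CH(CN) → C:2 H:1 N:1
  CH2Br → C:1 H:2 Br:1
Element totals:
  C: 9
  H: 10
  Br: 1
  F: 6
  N: 1

6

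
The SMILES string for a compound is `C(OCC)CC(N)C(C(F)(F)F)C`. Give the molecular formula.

C8H16F3NO

Atom tally by fragment:
  C2H5OCH2 → C:3 H:7 O:1
  CH2 → C:1 H:2
  CH(NH2) → C:1 H:3 N:1
  CH(CF3) → C:2 H:1 F:3
  CH3 → C:1 H:3
Element totals:
  C: 8
  H: 16
  F: 3
  N: 1
  O: 1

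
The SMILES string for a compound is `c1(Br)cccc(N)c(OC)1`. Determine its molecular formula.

Atom tally by fragment:
  benzene ring core → C:6 H:6
  (− 3 ring H displaced by substituents)
  + Br → Br:1
  + NH2 → N:1 H:2
  + OCH3 → C:1 H:3 O:1
Element totals:
  C: 7
  H: 8
  Br: 1
  N: 1
  O: 1

C7H8BrNO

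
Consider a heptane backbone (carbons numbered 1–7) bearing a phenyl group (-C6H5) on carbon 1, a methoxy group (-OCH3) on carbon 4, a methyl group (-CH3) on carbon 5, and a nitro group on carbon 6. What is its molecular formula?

C15H23NO3

Atom tally by fragment:
  C6H5CH2 → C:7 H:7
  CH2 → C:1 H:2
  CH2 → C:1 H:2
  CH(OCH3) → C:2 H:4 O:1
  CH(CH3) → C:2 H:4
  CH(NO2) → C:1 H:1 N:1 O:2
  CH3 → C:1 H:3
Element totals:
  C: 15
  H: 23
  N: 1
  O: 3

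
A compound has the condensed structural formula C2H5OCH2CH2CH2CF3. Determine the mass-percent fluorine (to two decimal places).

Atom tally by fragment:
  C2H5OCH2 → C:3 H:7 O:1
  CH2 → C:1 H:2
  CH2CF3 → C:2 H:2 F:3
Element totals:
  C: 6
  H: 11
  F: 3
  O: 1
Molecular formula: C6H11F3O.
Molar mass = 156.147 g/mol.
Mass from F: 3 × 18.998 = 56.994 g/mol.
%F = 56.994 / 156.147 × 100 = 36.50%.

36.50%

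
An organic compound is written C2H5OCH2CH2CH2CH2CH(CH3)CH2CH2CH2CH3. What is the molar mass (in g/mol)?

Atom tally by fragment:
  C2H5OCH2 → C:3 H:7 O:1
  CH2 → C:1 H:2
  CH2 → C:1 H:2
  CH2 → C:1 H:2
  CH(CH3) → C:2 H:4
  CH2 → C:1 H:2
  CH2 → C:1 H:2
  CH2 → C:1 H:2
  CH3 → C:1 H:3
Element totals:
  C: 12
  H: 26
  O: 1
Molecular formula: C12H26O.
  M = 12(12.011) + 26(1.008) + 15.999
    = 144.132 + 26.208 + 15.999 = 186.339

186.34 g/mol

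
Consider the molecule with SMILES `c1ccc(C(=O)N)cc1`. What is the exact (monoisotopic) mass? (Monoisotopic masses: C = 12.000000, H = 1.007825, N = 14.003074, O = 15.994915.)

121.0528

Atom tally by fragment:
  benzene ring core → C:6 H:6
  (− 1 ring H displaced by substituents)
  + CONH2 → C:1 H:2 O:1 N:1
Element totals:
  C: 7
  H: 7
  N: 1
  O: 1
Molecular formula: C7H7NO.
  M = 7(12.0) + 7(1.007825) + 14.003074 + 15.994915
    = 84.000000 + 7.054775 + 14.003074 + 15.994915 = 121.052764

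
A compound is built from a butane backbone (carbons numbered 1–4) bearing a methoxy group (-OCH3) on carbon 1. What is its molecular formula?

Atom tally by fragment:
  CH3OCH2 → C:2 H:5 O:1
  CH2 → C:1 H:2
  CH2 → C:1 H:2
  CH3 → C:1 H:3
Element totals:
  C: 5
  H: 12
  O: 1

C5H12O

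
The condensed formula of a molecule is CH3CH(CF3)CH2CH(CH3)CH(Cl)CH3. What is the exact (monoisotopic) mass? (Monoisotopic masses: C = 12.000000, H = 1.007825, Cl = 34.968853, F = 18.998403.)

202.0736

Atom tally by fragment:
  CH3 → C:1 H:3
  CH(CF3) → C:2 H:1 F:3
  CH2 → C:1 H:2
  CH(CH3) → C:2 H:4
  CH(Cl) → C:1 H:1 Cl:1
  CH3 → C:1 H:3
Element totals:
  C: 8
  H: 14
  Cl: 1
  F: 3
Molecular formula: C8H14ClF3.
  M = 8(12.0) + 14(1.007825) + 34.968853 + 3(18.998403)
    = 96.000000 + 14.109550 + 34.968853 + 56.995209 = 202.073612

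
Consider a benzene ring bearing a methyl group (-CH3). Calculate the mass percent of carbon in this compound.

91.25%

Atom tally by fragment:
  benzene ring core → C:6 H:6
  (− 1 ring H displaced by substituents)
  + CH3 → C:1 H:3
Element totals:
  C: 7
  H: 8
Molecular formula: C7H8.
Molar mass = 92.141 g/mol.
Mass from C: 7 × 12.011 = 84.077 g/mol.
%C = 84.077 / 92.141 × 100 = 91.25%.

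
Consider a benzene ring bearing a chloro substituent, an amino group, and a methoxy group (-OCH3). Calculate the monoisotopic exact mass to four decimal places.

Atom tally by fragment:
  benzene ring core → C:6 H:6
  (− 3 ring H displaced by substituents)
  + Cl → Cl:1
  + NH2 → N:1 H:2
  + OCH3 → C:1 H:3 O:1
Element totals:
  C: 7
  H: 8
  Cl: 1
  N: 1
  O: 1
Molecular formula: C7H8ClNO.
  M = 7(12.0) + 8(1.007825) + 34.968853 + 14.003074 + 15.994915
    = 84.000000 + 8.062600 + 34.968853 + 14.003074 + 15.994915 = 157.029442

157.0294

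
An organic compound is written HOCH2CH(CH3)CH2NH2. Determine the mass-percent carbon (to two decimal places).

Element totals:
  C: 4
  H: 11
  N: 1
  O: 1
Molecular formula: C4H11NO.
Molar mass = 89.138 g/mol.
Mass from C: 4 × 12.011 = 48.044 g/mol.
%C = 48.044 / 89.138 × 100 = 53.90%.

53.90%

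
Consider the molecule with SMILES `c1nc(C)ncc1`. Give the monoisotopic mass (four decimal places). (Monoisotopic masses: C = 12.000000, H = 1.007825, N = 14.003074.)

Atom tally by fragment:
  pyrimidine ring core → C:4 H:4 N:2
  (− 1 ring H displaced by substituents)
  + CH3 → C:1 H:3
Element totals:
  C: 5
  H: 6
  N: 2
Molecular formula: C5H6N2.
  M = 5(12.0) + 6(1.007825) + 2(14.003074)
    = 60.000000 + 6.046950 + 28.006148 = 94.053098

94.0531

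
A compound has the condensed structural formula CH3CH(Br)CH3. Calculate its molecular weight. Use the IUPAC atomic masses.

122.99 g/mol

Atom tally by fragment:
  CH3 → C:1 H:3
  CH(Br) → C:1 H:1 Br:1
  CH3 → C:1 H:3
Element totals:
  C: 3
  H: 7
  Br: 1
Molecular formula: C3H7Br.
  M = 3(12.011) + 7(1.008) + 79.904
    = 36.033 + 7.056 + 79.904 = 122.993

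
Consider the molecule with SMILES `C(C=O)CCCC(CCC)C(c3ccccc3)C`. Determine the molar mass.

Atom tally by fragment:
  OHCCH2 → C:2 H:3 O:1
  CH2 → C:1 H:2
  CH2 → C:1 H:2
  CH2 → C:1 H:2
  CH(CH2CH2CH3) → C:4 H:8
  CH(C6H5) → C:7 H:6
  CH3 → C:1 H:3
Element totals:
  C: 17
  H: 26
  O: 1
Molecular formula: C17H26O.
  M = 17(12.011) + 26(1.008) + 15.999
    = 204.187 + 26.208 + 15.999 = 246.394

246.39 g/mol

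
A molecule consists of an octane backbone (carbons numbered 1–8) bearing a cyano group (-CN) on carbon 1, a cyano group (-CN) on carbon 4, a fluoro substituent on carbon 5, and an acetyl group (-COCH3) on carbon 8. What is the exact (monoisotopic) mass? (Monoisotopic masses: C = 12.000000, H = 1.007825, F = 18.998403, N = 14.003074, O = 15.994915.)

224.1325

Atom tally by fragment:
  NCCH2 → C:2 H:2 N:1
  CH2 → C:1 H:2
  CH2 → C:1 H:2
  CH(CN) → C:2 H:1 N:1
  CH(F) → C:1 H:1 F:1
  CH2 → C:1 H:2
  CH2 → C:1 H:2
  CH2COCH3 → C:3 H:5 O:1
Element totals:
  C: 12
  H: 17
  F: 1
  N: 2
  O: 1
Molecular formula: C12H17FN2O.
  M = 12(12.0) + 17(1.007825) + 18.998403 + 2(14.003074) + 15.994915
    = 144.000000 + 17.133025 + 18.998403 + 28.006148 + 15.994915 = 224.132491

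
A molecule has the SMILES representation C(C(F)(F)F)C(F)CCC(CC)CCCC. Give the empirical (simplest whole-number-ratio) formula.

Atom tally by fragment:
  F3CCH2 → C:2 H:2 F:3
  CH(F) → C:1 H:1 F:1
  CH2 → C:1 H:2
  CH2 → C:1 H:2
  CH(C2H5) → C:3 H:6
  CH2 → C:1 H:2
  CH2 → C:1 H:2
  CH2 → C:1 H:2
  CH3 → C:1 H:3
Element totals:
  C: 12
  H: 22
  F: 4
Molecular formula: C12H22F4.
gcd of subscripts = 2; dividing each by 2:
  C: 12/2 = 6
  F: 4/2 = 2
  H: 22/2 = 11

C6H11F2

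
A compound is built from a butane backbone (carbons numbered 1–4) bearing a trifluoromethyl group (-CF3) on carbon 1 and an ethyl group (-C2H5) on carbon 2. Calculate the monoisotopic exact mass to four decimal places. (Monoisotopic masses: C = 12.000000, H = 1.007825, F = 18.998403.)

Atom tally by fragment:
  F3CCH2 → C:2 H:2 F:3
  CH(C2H5) → C:3 H:6
  CH2 → C:1 H:2
  CH3 → C:1 H:3
Element totals:
  C: 7
  H: 13
  F: 3
Molecular formula: C7H13F3.
  M = 7(12.0) + 13(1.007825) + 3(18.998403)
    = 84.000000 + 13.101725 + 56.995209 = 154.096934

154.0969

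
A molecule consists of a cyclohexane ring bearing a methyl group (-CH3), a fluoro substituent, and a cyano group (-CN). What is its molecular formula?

C8H12FN

Atom tally by fragment:
  cyclohexane ring core → C:6 H:12
  (− 3 ring H displaced by substituents)
  + CH3 → C:1 H:3
  + F → F:1
  + CN → C:1 N:1
Element totals:
  C: 8
  H: 12
  F: 1
  N: 1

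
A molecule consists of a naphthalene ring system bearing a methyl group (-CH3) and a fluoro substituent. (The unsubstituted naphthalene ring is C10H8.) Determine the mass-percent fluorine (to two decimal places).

11.86%

Atom tally by fragment:
  naphthalene ring system core → C:10 H:8
  (− 2 ring H displaced by substituents)
  + CH3 → C:1 H:3
  + F → F:1
Element totals:
  C: 11
  H: 9
  F: 1
Molecular formula: C11H9F.
Molar mass = 160.191 g/mol.
Mass from F: 1 × 18.998 = 18.998 g/mol.
%F = 18.998 / 160.191 × 100 = 11.86%.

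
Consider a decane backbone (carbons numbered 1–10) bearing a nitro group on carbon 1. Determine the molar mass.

Atom tally by fragment:
  O2NCH2 → C:1 H:2 N:1 O:2
  CH2 → C:1 H:2
  CH2 → C:1 H:2
  CH2 → C:1 H:2
  CH2 → C:1 H:2
  CH2 → C:1 H:2
  CH2 → C:1 H:2
  CH2 → C:1 H:2
  CH2 → C:1 H:2
  CH3 → C:1 H:3
Element totals:
  C: 10
  H: 21
  N: 1
  O: 2
Molecular formula: C10H21NO2.
  M = 10(12.011) + 21(1.008) + 14.007 + 2(15.999)
    = 120.110 + 21.168 + 14.007 + 31.998 = 187.283

187.28 g/mol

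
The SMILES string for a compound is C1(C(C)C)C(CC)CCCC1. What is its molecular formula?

C11H22

Atom tally by fragment:
  cyclohexane ring core → C:6 H:12
  (− 2 ring H displaced by substituents)
  + CH(CH3)2 → C:3 H:7
  + C2H5 → C:2 H:5
Element totals:
  C: 11
  H: 22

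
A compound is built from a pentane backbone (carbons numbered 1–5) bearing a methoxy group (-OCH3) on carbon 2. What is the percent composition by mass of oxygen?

15.66%

Atom tally by fragment:
  CH3 → C:1 H:3
  CH(OCH3) → C:2 H:4 O:1
  CH2 → C:1 H:2
  CH2 → C:1 H:2
  CH3 → C:1 H:3
Element totals:
  C: 6
  H: 14
  O: 1
Molecular formula: C6H14O.
Molar mass = 102.177 g/mol.
Mass from O: 1 × 15.999 = 15.999 g/mol.
%O = 15.999 / 102.177 × 100 = 15.66%.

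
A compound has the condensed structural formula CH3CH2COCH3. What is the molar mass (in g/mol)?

Atom tally by fragment:
  CH3 → C:1 H:3
  CH2COCH3 → C:3 H:5 O:1
Element totals:
  C: 4
  H: 8
  O: 1
Molecular formula: C4H8O.
  M = 4(12.011) + 8(1.008) + 15.999
    = 48.044 + 8.064 + 15.999 = 72.107

72.11 g/mol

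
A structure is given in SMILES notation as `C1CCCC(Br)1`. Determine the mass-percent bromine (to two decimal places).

53.62%

Atom tally by fragment:
  cyclopentane ring core → C:5 H:10
  (− 1 ring H displaced by substituents)
  + Br → Br:1
Element totals:
  C: 5
  H: 9
  Br: 1
Molecular formula: C5H9Br.
Molar mass = 149.031 g/mol.
Mass from Br: 1 × 79.904 = 79.904 g/mol.
%Br = 79.904 / 149.031 × 100 = 53.62%.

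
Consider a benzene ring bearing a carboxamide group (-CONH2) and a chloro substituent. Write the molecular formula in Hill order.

Atom tally by fragment:
  benzene ring core → C:6 H:6
  (− 2 ring H displaced by substituents)
  + CONH2 → C:1 H:2 O:1 N:1
  + Cl → Cl:1
Element totals:
  C: 7
  H: 6
  Cl: 1
  N: 1
  O: 1

C7H6ClNO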